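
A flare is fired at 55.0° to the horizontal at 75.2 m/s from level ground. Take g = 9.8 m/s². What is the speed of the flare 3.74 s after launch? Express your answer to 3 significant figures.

49.8 m/s

v_x = 75.2 cos 55.0° = 43.13 m/s (constant).
v_y(t) = 75.2 sin 55.0° − g t = 61.60 − 9.8 × 3.74 = 24.95 m/s.
Speed = √(v_x² + v_y²) = √(1860 + 622.5) = 49.8 m/s.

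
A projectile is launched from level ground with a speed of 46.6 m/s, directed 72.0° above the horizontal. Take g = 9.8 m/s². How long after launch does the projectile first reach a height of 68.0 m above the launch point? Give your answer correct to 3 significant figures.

v_y0 = 46.6 sin 72.0° = 44.32 m/s.
Set y = v_y0 t − ½ g t² = 68.0: 4.900 t² − 44.32 t + 68.0 = 0.
t = [44.32 ± √(1964 − 1333)] / 9.8 = (44.32 ± 25.12) / 9.8, giving t = 1.96 s or t = 7.09 s.
The projectile is on the way up at the first time, so t = 1.96 s.

1.96 s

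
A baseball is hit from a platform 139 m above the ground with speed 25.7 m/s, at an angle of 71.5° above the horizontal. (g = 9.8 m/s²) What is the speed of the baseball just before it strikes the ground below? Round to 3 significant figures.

v_x = 25.7 cos 71.5° = 8.155 m/s is unchanged throughout.
For the vertical component, v_y² = v_y0² + 2 g h = (24.37)² + 2×9.8×139 = 3318, so |v_y| = 57.60 m/s.
Impact speed = √(v_x² + v_y²) = √(66.50 + 3318) = 58.2 m/s.

58.2 m/s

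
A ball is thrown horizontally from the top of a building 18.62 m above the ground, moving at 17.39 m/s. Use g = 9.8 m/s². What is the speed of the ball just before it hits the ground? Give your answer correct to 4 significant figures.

25.83 m/s

Fall time: t = √(2 × 18.62 / 9.8) = 1.9494 s.
At impact: v_x = 17.39 m/s (unchanged), v_y = g t = 9.8 × 1.9494 = 19.104 m/s.
Speed = √(v_x² + v_y²) = √(302.41 + 364.96) = 25.83 m/s.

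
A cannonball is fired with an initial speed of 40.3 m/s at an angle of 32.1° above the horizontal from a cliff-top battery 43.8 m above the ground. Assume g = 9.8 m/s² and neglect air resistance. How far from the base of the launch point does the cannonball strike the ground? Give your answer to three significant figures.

Components: v_x = 40.3 cos 32.1° = 34.14 m/s, v_y = 40.3 sin 32.1° = 21.42 m/s.
Vertical: 0 = 43.8 + 21.42 t − ½(9.8) t² ⇒ 4.900 t² − 21.42 t − 43.8 = 0.
t = [21.42 + √(458.8 + 858.5)] / 9.800 = 5.889 s.
Horizontal: R = v_x · t = 34.14 × 5.889 = 201 m.

201 m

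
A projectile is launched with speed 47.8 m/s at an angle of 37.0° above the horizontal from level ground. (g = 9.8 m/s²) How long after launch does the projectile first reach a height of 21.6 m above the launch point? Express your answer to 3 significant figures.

0.884 s

v_y0 = 47.8 sin 37.0° = 28.77 m/s.
Set y = v_y0 t − ½ g t² = 21.6: 4.900 t² − 28.77 t + 21.6 = 0.
t = [28.77 ± √(827.7 − 423.4)] / 9.8 = (28.77 ± 20.11) / 9.8, giving t = 0.884 s or t = 4.99 s.
The projectile is on the way up at the first time, so t = 0.884 s.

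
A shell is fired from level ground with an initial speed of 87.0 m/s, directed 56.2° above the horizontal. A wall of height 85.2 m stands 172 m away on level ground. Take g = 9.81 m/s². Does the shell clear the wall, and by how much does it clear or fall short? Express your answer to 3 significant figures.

v_x = 87.0 cos 56.2° = 48.40 m/s; v_y0 = 87.0 sin 56.2° = 72.30 m/s.
Time to reach the wall: t = 172 / 48.40 = 3.554 s.
Height at that point: y = 72.30×3.554 − 4.905×3.554² = 195.0 m.
That is 195.0 − 85.2 = 110 m above the top of the wall, so the shell clears it.

Yes — it clears the wall by 110 m.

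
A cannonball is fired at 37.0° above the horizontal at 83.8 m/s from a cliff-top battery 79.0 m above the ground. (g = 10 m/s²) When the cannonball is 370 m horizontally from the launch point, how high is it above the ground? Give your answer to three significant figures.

205 m

v_x = 83.8 cos 37.0° = 66.93 m/s, v_y0 = 83.8 sin 37.0° = 50.43 m/s.
Time to reach x = 370 m: t = x / v_x = 370 / 66.93 = 5.528 s.
y = 79.0 + v_y0 t − ½ g t² = 79.0 + 50.43×5.528 − 5.000×5.528² = 205 m.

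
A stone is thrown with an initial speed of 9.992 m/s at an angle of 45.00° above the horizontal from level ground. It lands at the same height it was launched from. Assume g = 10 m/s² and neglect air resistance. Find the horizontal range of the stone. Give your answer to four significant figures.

For level ground, R = v₀² sin(2θ) / g.
sin(2 × 45.00°) = sin 90.000° = 1.000.
R = (9.992)² × 1.000 / 10 = 9.984 m.

9.984 m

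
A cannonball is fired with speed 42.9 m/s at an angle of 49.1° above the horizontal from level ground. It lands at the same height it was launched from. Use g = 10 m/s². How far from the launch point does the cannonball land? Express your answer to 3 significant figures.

Components: v_x = 42.9 cos 49.1° = 28.09 m/s, v_y = 42.9 sin 49.1° = 32.43 m/s.
Time of flight (same landing height): t = 2 v_y / g = 2 × 32.43 / 10 = 6.486 s.
Range: R = v_x · t = 28.09 × 6.486 = 182 m.

182 m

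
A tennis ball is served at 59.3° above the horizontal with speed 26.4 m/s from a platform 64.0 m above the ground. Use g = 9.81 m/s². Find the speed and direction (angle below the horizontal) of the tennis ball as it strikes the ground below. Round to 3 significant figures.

44.2 m/s at 72.2° below the horizontal

v_x = 26.4 cos 59.3° = 13.48 m/s (constant).
|v_y| at impact = √((22.70)² + 2×9.81×64.0) = 42.08 m/s.
Speed = √(13.48² + 42.08²) = 44.2 m/s; angle = arctan(42.08/13.48) = 72.2° below horizontal.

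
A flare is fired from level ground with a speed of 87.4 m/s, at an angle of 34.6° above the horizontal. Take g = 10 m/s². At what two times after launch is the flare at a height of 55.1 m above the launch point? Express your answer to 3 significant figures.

v_y0 = 87.4 sin 34.6° = 49.63 m/s.
Set y = v_y0 t − ½ g t² = 55.1: 5.000 t² − 49.63 t + 55.1 = 0.
t = [49.63 ± √(2463 − 1102)] / 10 = (49.63 ± 36.89) / 10, giving t = 1.27 s or t = 8.65 s.
So the flare is at 55.1 m at t = 1.27 s (rising) and t = 8.65 s (falling).

1.27 s and 8.65 s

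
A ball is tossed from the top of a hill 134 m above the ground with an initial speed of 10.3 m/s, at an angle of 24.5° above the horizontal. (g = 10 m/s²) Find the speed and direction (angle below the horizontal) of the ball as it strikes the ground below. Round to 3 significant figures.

52.8 m/s at 79.8° below the horizontal

v_x = 10.3 cos 24.5° = 9.373 m/s (constant).
|v_y| at impact = √((4.271)² + 2×10×134) = 51.94 m/s.
Speed = √(9.373² + 51.94²) = 52.8 m/s; angle = arctan(51.94/9.373) = 79.8° below horizontal.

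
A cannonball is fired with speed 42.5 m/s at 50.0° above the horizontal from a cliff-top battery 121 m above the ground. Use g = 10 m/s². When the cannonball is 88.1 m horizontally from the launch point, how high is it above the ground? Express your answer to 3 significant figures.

174 m

v_x = 42.5 cos 50.0° = 27.32 m/s, v_y0 = 42.5 sin 50.0° = 32.56 m/s.
Time to reach x = 88.1 m: t = x / v_x = 88.1 / 27.32 = 3.225 s.
y = 121 + v_y0 t − ½ g t² = 121 + 32.56×3.225 − 5.000×3.225² = 174 m.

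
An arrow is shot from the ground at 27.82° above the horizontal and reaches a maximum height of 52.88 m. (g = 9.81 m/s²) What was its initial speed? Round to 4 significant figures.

At maximum height v_y = 0, so (v₀ sin θ)² = 2 g H.
v₀ sin 27.82° = √(2 × 9.81 × 52.88) = 32.210 m/s.
v₀ = 32.210 / sin 27.82° = 32.210 / 0.4667 = 69.02 m/s.

69.02 m/s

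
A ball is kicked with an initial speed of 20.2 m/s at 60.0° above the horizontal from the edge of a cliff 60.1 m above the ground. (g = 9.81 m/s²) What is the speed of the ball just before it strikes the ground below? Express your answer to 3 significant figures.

v_x = 20.2 cos 60.0° = 10.10 m/s is unchanged throughout.
For the vertical component, v_y² = v_y0² + 2 g h = (17.49)² + 2×9.81×60.1 = 1485, so |v_y| = 38.54 m/s.
Impact speed = √(v_x² + v_y²) = √(102.0 + 1485) = 39.8 m/s.

39.8 m/s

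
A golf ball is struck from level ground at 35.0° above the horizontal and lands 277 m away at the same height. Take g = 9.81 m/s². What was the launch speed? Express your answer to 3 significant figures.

On level ground, R = v₀² sin(2θ) / g, so v₀ = √(R g / sin 2θ).
sin(2 × 35.0°) = 0.9397.
v₀ = √(277 × 9.81 / 0.9397) = √2892 = 53.8 m/s.

53.8 m/s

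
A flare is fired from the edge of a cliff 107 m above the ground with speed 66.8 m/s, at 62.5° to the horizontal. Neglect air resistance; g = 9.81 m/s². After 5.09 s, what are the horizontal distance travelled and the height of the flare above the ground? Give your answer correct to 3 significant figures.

x = 157 m, y = 282 m

v_x = 66.8 cos 62.5° = 30.84 m/s; v_y0 = 66.8 sin 62.5° = 59.25 m/s.
x = v_x t = 30.84 × 5.09 = 157 m.
y = 107 + v_y0 t − ½ g t² = 282 m.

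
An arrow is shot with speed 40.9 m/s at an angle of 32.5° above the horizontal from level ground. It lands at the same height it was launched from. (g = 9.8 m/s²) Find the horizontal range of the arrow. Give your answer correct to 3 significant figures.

Components: v_x = 40.9 cos 32.5° = 34.49 m/s, v_y = 40.9 sin 32.5° = 21.98 m/s.
Time of flight (same landing height): t = 2 v_y / g = 2 × 21.98 / 9.8 = 4.486 s.
Range: R = v_x · t = 34.49 × 4.486 = 155 m.

155 m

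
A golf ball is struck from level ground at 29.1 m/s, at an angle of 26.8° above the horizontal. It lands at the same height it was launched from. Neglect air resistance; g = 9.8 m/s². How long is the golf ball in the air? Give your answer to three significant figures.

Vertical component: v_y = 29.1 sin 26.8° = 13.12 m/s.
For a projectile landing at launch height, time of flight is t = 2 v_y / g = 2 × 13.12 / 9.8 = 2.68 s.

2.68 s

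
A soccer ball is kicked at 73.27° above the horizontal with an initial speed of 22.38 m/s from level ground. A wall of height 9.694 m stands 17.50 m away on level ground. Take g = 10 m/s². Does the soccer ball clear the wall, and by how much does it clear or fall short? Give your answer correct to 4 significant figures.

Yes — it clears the wall by 11.63 m.

v_x = 22.38 cos 73.27° = 6.4424 m/s; v_y0 = 22.38 sin 73.27° = 21.433 m/s.
Time to reach the wall: t = 17.50 / 6.4424 = 2.7164 s.
Height at that point: y = 21.433×2.7164 − 5.000×2.7164² = 21.326 m.
That is 21.326 − 9.694 = 11.63 m above the top of the wall, so the soccer ball clears it.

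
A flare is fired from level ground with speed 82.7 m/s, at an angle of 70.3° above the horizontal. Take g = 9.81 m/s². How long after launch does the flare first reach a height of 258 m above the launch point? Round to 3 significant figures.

v_y0 = 82.7 sin 70.3° = 77.86 m/s.
Set y = v_y0 t − ½ g t² = 258: 4.905 t² − 77.86 t + 258 = 0.
t = [77.86 ± √(6062 − 5062)] / 9.81 = (77.86 ± 31.62) / 9.81, giving t = 4.71 s or t = 11.2 s.
The flare is on the way up at the first time, so t = 4.71 s.

4.71 s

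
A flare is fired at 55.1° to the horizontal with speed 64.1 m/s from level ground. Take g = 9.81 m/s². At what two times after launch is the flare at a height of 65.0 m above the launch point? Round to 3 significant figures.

v_y0 = 64.1 sin 55.1° = 52.57 m/s.
Set y = v_y0 t − ½ g t² = 65.0: 4.905 t² − 52.57 t + 65.0 = 0.
t = [52.57 ± √(2764 − 1275)] / 9.81 = (52.57 ± 38.59) / 9.81, giving t = 1.43 s or t = 9.29 s.
So the flare is at 65.0 m at t = 1.43 s (rising) and t = 9.29 s (falling).

1.43 s and 9.29 s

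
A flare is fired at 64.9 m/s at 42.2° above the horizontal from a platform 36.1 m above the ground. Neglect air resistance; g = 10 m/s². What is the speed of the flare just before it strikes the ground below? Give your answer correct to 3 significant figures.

v_x = 64.9 cos 42.2° = 48.08 m/s is unchanged throughout.
For the vertical component, v_y² = v_y0² + 2 g h = (43.59)² + 2×10×36.1 = 2622, so |v_y| = 51.21 m/s.
Impact speed = √(v_x² + v_y²) = √(2312 + 2622) = 70.2 m/s.

70.2 m/s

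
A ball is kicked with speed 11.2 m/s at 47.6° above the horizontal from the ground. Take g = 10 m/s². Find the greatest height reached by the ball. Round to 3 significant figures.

Vertical component of launch velocity: v_y = 11.2 sin 47.6° = 8.271 m/s.
At the highest point the vertical velocity is zero, so v_y² = 2 g h_max.
h_max = (8.271)² / (2 × 10) = 68.41 / 20.00 = 3.42 m.

3.42 m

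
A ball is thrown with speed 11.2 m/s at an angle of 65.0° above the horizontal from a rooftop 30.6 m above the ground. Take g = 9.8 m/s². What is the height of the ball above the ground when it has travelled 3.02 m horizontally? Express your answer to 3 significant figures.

35.1 m

v_x = 11.2 cos 65.0° = 4.733 m/s, v_y0 = 11.2 sin 65.0° = 10.15 m/s.
Time to reach x = 3.02 m: t = x / v_x = 3.02 / 4.733 = 0.6381 s.
y = 30.6 + v_y0 t − ½ g t² = 30.6 + 10.15×0.6381 − 4.900×0.6381² = 35.1 m.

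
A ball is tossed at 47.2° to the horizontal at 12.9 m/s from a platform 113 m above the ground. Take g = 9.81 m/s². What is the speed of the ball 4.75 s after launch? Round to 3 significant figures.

38.2 m/s

v_x = 12.9 cos 47.2° = 8.765 m/s (constant).
v_y(t) = 12.9 sin 47.2° − g t = 9.465 − 9.81 × 4.75 = -37.13 m/s.
Speed = √(v_x² + v_y²) = √(76.83 + 1379) = 38.2 m/s.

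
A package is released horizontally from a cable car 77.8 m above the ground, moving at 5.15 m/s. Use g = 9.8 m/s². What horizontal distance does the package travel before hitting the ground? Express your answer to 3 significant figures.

Initial vertical velocity is zero, so the fall time comes from h = ½ g t²: t = √(2 × 77.8 / 9.8) = 3.985 s.
Horizontal motion is uniform at 5.15 m/s, so x = 5.15 × 3.985 = 20.5 m.

20.5 m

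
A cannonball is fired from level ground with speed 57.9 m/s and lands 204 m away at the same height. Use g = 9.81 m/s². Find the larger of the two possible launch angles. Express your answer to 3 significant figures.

71.7°

Level-ground range: R = v₀² sin(2θ)/g ⇒ sin 2θ = R g / v₀² = 204×9.81/57.9² = 0.5970.
2θ = arcsin(0.5970) = 36.66° or 180° − 36.66° = 143.34°.
So θ = 18.3° or θ = 71.7°.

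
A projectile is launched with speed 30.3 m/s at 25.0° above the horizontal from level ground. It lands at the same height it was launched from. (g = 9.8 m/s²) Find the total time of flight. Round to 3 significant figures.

2.61 s

Vertical component: v_y = 30.3 sin 25.0° = 12.81 m/s.
For a projectile landing at launch height, time of flight is t = 2 v_y / g = 2 × 12.81 / 9.8 = 2.61 s.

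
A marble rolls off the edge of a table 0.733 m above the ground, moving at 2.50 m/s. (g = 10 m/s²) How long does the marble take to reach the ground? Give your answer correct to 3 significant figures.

0.383 s

The horizontal speed doesn't affect the fall. With v_y0 = 0, h = ½ g t².
t = √(2 × 0.733 / 10) = √0.1466 = 0.383 s.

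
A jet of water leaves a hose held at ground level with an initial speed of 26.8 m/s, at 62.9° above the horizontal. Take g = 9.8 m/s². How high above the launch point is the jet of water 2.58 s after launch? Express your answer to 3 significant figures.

28.9 m

v_y0 = 26.8 sin 62.9° = 23.86 m/s.
y(t) = v_y0 t − ½ g t² = 23.86×2.58 − 4.900×2.58² = 28.9 m.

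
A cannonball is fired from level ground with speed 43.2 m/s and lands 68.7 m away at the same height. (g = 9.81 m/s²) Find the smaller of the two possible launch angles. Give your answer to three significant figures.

Level-ground range: R = v₀² sin(2θ)/g ⇒ sin 2θ = R g / v₀² = 68.7×9.81/43.2² = 0.3611.
2θ = arcsin(0.3611) = 21.17° or 180° − 21.17° = 158.83°.
So θ = 10.6° or θ = 79.4°.

10.6°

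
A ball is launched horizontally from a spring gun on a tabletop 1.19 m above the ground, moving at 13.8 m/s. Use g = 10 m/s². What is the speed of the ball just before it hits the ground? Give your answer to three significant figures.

14.6 m/s

Fall time: t = √(2 × 1.19 / 10) = 0.4879 s.
At impact: v_x = 13.8 m/s (unchanged), v_y = g t = 10 × 0.4879 = 4.879 m/s.
Speed = √(v_x² + v_y²) = √(190.4 + 23.80) = 14.6 m/s.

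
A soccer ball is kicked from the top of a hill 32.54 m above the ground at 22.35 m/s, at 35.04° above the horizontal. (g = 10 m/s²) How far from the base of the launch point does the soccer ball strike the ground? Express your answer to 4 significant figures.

Components: v_x = 22.35 cos 35.04° = 18.299 m/s, v_y = 22.35 sin 35.04° = 12.832 m/s.
Vertical: 0 = 32.54 + 12.832 t − ½(10) t² ⇒ 5.000 t² − 12.832 t − 32.54 = 0.
t = [12.832 + √(164.66 + 650.80)] / 10.00 = 4.1388 s.
Horizontal: R = v_x · t = 18.299 × 4.1388 = 75.74 m.

75.74 m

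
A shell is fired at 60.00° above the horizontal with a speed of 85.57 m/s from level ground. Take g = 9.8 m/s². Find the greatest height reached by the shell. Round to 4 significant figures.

Vertical component of launch velocity: v_y = 85.57 sin 60.00° = 74.106 m/s.
At the highest point the vertical velocity is zero, so v_y² = 2 g h_max.
h_max = (74.106)² / (2 × 9.8) = 5491.7 / 19.60 = 280.2 m.

280.2 m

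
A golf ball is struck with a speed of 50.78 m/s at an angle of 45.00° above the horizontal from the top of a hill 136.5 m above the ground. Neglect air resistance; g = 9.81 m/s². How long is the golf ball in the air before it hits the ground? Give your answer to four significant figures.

Vertical component: v_y = 50.78 sin 45.00° = 35.907 m/s.
Taking up as positive with launch at y = 136.5 m, landing at y = 0: 0 = 136.5 + 35.907 t − ½(9.81) t².
Solving 4.905 t² − 35.907 t − 136.5 = 0 gives t = [35.907 + √(35.907² + 4·4.905·136.5)] / 9.810 = 10.08 s.

10.08 s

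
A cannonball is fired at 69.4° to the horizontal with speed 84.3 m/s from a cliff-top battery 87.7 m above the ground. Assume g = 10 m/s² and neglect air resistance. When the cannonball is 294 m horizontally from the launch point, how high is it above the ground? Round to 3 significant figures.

v_x = 84.3 cos 69.4° = 29.66 m/s, v_y0 = 84.3 sin 69.4° = 78.91 m/s.
Time to reach x = 294 m: t = x / v_x = 294 / 29.66 = 9.912 s.
y = 87.7 + v_y0 t − ½ g t² = 87.7 + 78.91×9.912 − 5.000×9.912² = 379 m.

379 m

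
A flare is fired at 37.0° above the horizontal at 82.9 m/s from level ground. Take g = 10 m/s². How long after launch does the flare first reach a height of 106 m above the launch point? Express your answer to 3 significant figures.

v_y0 = 82.9 sin 37.0° = 49.89 m/s.
Set y = v_y0 t − ½ g t² = 106: 5.000 t² − 49.89 t + 106 = 0.
t = [49.89 ± √(2489 − 2120)] / 10 = (49.89 ± 19.21) / 10, giving t = 3.07 s or t = 6.91 s.
The flare is on the way up at the first time, so t = 3.07 s.

3.07 s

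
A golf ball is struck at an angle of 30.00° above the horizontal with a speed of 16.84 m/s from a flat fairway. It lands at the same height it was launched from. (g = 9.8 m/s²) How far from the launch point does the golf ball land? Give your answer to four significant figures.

Components: v_x = 16.84 cos 30.00° = 14.584 m/s, v_y = 16.84 sin 30.00° = 8.4200 m/s.
Time of flight (same landing height): t = 2 v_y / g = 2 × 8.4200 / 9.8 = 1.7184 s.
Range: R = v_x · t = 14.584 × 1.7184 = 25.06 m.

25.06 m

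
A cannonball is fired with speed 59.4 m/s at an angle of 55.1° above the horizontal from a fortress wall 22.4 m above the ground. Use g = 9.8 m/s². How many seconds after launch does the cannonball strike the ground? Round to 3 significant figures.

10.4 s

Vertical component: v_y = 59.4 sin 55.1° = 48.72 m/s.
Taking up as positive with launch at y = 22.4 m, landing at y = 0: 0 = 22.4 + 48.72 t − ½(9.8) t².
Solving 4.900 t² − 48.72 t − 22.4 = 0 gives t = [48.72 + √(48.72² + 4·4.900·22.4)] / 9.800 = 10.4 s.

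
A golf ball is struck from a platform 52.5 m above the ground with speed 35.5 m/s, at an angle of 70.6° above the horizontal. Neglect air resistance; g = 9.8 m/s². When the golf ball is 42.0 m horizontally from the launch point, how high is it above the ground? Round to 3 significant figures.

v_x = 35.5 cos 70.6° = 11.79 m/s, v_y0 = 35.5 sin 70.6° = 33.48 m/s.
Time to reach x = 42.0 m: t = x / v_x = 42.0 / 11.79 = 3.562 s.
y = 52.5 + v_y0 t − ½ g t² = 52.5 + 33.48×3.562 − 4.900×3.562² = 110 m.

110 m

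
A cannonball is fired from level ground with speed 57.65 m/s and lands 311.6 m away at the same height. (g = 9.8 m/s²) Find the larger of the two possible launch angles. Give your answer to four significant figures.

Level-ground range: R = v₀² sin(2θ)/g ⇒ sin 2θ = R g / v₀² = 311.6×9.8/57.65² = 0.9188.
2θ = arcsin(0.9188) = 66.751° or 180° − 66.751° = 113.249°.
So θ = 33.38° or θ = 56.62°.

56.62°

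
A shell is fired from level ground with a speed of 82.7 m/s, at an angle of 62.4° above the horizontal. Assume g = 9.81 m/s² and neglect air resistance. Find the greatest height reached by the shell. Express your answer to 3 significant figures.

274 m

Vertical component of launch velocity: v_y = 82.7 sin 62.4° = 73.29 m/s.
At the highest point the vertical velocity is zero, so v_y² = 2 g h_max.
h_max = (73.29)² / (2 × 9.81) = 5371 / 19.62 = 274 m.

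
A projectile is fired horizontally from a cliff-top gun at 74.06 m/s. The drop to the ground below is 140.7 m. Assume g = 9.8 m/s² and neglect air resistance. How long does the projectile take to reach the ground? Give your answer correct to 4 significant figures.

The horizontal speed doesn't affect the fall. With v_y0 = 0, h = ½ g t².
t = √(2 × 140.7 / 9.8) = √28.714 = 5.359 s.

5.359 s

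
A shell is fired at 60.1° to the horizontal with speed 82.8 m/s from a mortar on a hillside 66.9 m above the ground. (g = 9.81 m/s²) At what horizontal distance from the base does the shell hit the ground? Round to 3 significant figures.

Components: v_x = 82.8 cos 60.1° = 41.27 m/s, v_y = 82.8 sin 60.1° = 71.78 m/s.
Vertical: 0 = 66.9 + 71.78 t − ½(9.81) t² ⇒ 4.905 t² − 71.78 t − 66.9 = 0.
t = [71.78 + √(5152 + 1313)] / 9.810 = 15.51 s.
Horizontal: R = v_x · t = 41.27 × 15.51 = 640 m.

640 m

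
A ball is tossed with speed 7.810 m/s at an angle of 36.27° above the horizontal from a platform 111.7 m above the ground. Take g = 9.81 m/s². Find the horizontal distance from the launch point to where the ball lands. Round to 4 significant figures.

Components: v_x = 7.810 cos 36.27° = 6.2967 m/s, v_y = 7.810 sin 36.27° = 4.6203 m/s.
Vertical: 0 = 111.7 + 4.6203 t − ½(9.81) t² ⇒ 4.905 t² − 4.6203 t − 111.7 = 0.
t = [4.6203 + √(21.347 + 2191.6)] / 9.810 = 5.2663 s.
Horizontal: R = v_x · t = 6.2967 × 5.2663 = 33.16 m.

33.16 m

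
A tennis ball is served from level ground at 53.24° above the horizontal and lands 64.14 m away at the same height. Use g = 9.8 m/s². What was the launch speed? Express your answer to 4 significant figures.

25.60 m/s

On level ground, R = v₀² sin(2θ) / g, so v₀ = √(R g / sin 2θ).
sin(2 × 53.24°) = 0.9589.
v₀ = √(64.14 × 9.8 / 0.9589) = √655.51 = 25.60 m/s.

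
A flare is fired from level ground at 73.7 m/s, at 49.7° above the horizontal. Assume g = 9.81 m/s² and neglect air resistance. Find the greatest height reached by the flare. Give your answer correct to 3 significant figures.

161 m

Vertical component of launch velocity: v_y = 73.7 sin 49.7° = 56.21 m/s.
At the highest point the vertical velocity is zero, so v_y² = 2 g h_max.
h_max = (56.21)² / (2 × 9.81) = 3160 / 19.62 = 161 m.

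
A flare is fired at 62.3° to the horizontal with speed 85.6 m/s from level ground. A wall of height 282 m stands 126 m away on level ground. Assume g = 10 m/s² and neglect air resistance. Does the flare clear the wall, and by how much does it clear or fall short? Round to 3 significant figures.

No — it falls 92.1 m short of clearing the wall.

v_x = 85.6 cos 62.3° = 39.79 m/s; v_y0 = 85.6 sin 62.3° = 75.79 m/s.
Time to reach the wall: t = 126 / 39.79 = 3.167 s.
Height at that point: y = 75.79×3.167 − 5.000×3.167² = 189.9 m.
That is 282 − 189.9 = 92.1 m below the top of the wall, so the flare does not clear it.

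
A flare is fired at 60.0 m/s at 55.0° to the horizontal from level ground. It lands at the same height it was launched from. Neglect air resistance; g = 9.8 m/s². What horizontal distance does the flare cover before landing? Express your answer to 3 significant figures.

Components: v_x = 60.0 cos 55.0° = 34.41 m/s, v_y = 60.0 sin 55.0° = 49.15 m/s.
Time of flight (same landing height): t = 2 v_y / g = 2 × 49.15 / 9.8 = 10.03 s.
Range: R = v_x · t = 34.41 × 10.03 = 345 m.

345 m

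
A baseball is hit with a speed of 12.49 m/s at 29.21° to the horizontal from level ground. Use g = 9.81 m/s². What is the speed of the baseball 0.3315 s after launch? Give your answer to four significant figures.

v_x = 12.49 cos 29.21° = 10.902 m/s (constant).
v_y(t) = 12.49 sin 29.21° − g t = 6.0953 − 9.81 × 0.3315 = 2.8433 m/s.
Speed = √(v_x² + v_y²) = √(118.85 + 8.0844) = 11.27 m/s.

11.27 m/s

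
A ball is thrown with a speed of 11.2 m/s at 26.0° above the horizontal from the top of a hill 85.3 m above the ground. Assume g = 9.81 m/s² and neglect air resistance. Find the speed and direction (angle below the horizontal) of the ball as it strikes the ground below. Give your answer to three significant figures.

42.4 m/s at 76.3° below the horizontal

v_x = 11.2 cos 26.0° = 10.07 m/s (constant).
|v_y| at impact = √((4.910)² + 2×9.81×85.3) = 41.20 m/s.
Speed = √(10.07² + 41.20²) = 42.4 m/s; angle = arctan(41.20/10.07) = 76.3° below horizontal.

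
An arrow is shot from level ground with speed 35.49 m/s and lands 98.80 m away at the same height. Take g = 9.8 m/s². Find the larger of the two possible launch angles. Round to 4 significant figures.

Level-ground range: R = v₀² sin(2θ)/g ⇒ sin 2θ = R g / v₀² = 98.80×9.8/35.49² = 0.7687.
2θ = arcsin(0.7687) = 50.237° or 180° − 50.237° = 129.763°.
So θ = 25.12° or θ = 64.88°.

64.88°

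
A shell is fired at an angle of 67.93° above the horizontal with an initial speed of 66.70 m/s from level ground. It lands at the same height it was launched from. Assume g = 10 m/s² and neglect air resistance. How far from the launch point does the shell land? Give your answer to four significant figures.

309.8 m

For level ground, R = v₀² sin(2θ) / g.
sin(2 × 67.93°) = sin 135.86° = 0.6964.
R = (66.70)² × 0.6964 / 10 = 309.8 m.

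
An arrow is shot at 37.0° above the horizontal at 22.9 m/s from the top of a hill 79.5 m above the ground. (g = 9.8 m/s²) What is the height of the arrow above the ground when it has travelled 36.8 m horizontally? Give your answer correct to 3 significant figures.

v_x = 22.9 cos 37.0° = 18.29 m/s, v_y0 = 22.9 sin 37.0° = 13.78 m/s.
Time to reach x = 36.8 m: t = x / v_x = 36.8 / 18.29 = 2.012 s.
y = 79.5 + v_y0 t − ½ g t² = 79.5 + 13.78×2.012 − 4.900×2.012² = 87.4 m.

87.4 m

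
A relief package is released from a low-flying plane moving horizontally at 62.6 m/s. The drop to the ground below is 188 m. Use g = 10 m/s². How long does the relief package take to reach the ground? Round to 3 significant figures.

6.13 s

The horizontal speed doesn't affect the fall. With v_y0 = 0, h = ½ g t².
t = √(2 × 188 / 10) = √37.60 = 6.13 s.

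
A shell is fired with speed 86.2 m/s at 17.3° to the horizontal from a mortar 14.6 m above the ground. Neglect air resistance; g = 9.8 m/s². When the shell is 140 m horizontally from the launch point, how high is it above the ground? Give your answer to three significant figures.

44.0 m

v_x = 86.2 cos 17.3° = 82.30 m/s, v_y0 = 86.2 sin 17.3° = 25.63 m/s.
Time to reach x = 140 m: t = x / v_x = 140 / 82.30 = 1.701 s.
y = 14.6 + v_y0 t − ½ g t² = 14.6 + 25.63×1.701 − 4.900×1.701² = 44.0 m.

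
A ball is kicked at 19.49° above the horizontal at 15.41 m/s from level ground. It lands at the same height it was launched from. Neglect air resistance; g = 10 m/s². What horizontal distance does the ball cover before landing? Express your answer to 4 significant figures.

14.94 m

Components: v_x = 15.41 cos 19.49° = 14.527 m/s, v_y = 15.41 sin 19.49° = 5.1414 m/s.
Time of flight (same landing height): t = 2 v_y / g = 2 × 5.1414 / 10 = 1.0283 s.
Range: R = v_x · t = 14.527 × 1.0283 = 14.94 m.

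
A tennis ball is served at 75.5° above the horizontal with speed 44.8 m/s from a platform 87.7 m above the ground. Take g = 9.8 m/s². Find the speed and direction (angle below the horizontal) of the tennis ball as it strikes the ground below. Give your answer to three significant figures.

v_x = 44.8 cos 75.5° = 11.22 m/s (constant).
|v_y| at impact = √((43.37)² + 2×9.8×87.7) = 60.00 m/s.
Speed = √(11.22² + 60.00²) = 61.0 m/s; angle = arctan(60.00/11.22) = 79.4° below horizontal.

61.0 m/s at 79.4° below the horizontal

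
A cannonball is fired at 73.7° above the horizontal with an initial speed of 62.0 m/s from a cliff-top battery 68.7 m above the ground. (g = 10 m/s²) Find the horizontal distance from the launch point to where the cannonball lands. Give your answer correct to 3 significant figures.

Components: v_x = 62.0 cos 73.7° = 17.40 m/s, v_y = 62.0 sin 73.7° = 59.51 m/s.
Vertical: 0 = 68.7 + 59.51 t − ½(10) t² ⇒ 5.000 t² − 59.51 t − 68.7 = 0.
t = [59.51 + √(3541 + 1374)] / 10.00 = 12.96 s.
Horizontal: R = v_x · t = 17.40 × 12.96 = 226 m.

226 m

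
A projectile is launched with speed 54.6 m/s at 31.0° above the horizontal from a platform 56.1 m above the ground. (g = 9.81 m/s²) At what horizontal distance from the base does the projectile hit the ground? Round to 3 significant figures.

Components: v_x = 54.6 cos 31.0° = 46.80 m/s, v_y = 54.6 sin 31.0° = 28.12 m/s.
Vertical: 0 = 56.1 + 28.12 t − ½(9.81) t² ⇒ 4.905 t² − 28.12 t − 56.1 = 0.
t = [28.12 + √(790.7 + 1101)] / 9.810 = 7.300 s.
Horizontal: R = v_x · t = 46.80 × 7.300 = 342 m.

342 m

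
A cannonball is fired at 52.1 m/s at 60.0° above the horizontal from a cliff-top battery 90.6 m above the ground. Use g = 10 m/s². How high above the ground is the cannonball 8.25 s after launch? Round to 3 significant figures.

v_y0 = 52.1 sin 60.0° = 45.12 m/s.
y(t) = 90.6 + v_y0 t − ½ g t² = 90.6 + 45.12×8.25 − ½×10×8.25² = 123 m.

123 m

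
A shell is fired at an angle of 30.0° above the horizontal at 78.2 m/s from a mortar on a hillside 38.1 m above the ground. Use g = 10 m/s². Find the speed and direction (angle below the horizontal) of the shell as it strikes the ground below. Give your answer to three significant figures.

82.9 m/s at 35.3° below the horizontal

v_x = 78.2 cos 30.0° = 67.72 m/s (constant).
|v_y| at impact = √((39.10)² + 2×10×38.1) = 47.86 m/s.
Speed = √(67.72² + 47.86²) = 82.9 m/s; angle = arctan(47.86/67.72) = 35.3° below horizontal.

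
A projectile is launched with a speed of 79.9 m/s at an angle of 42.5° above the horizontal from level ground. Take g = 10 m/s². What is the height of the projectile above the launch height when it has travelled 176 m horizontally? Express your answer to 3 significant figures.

v_x = 79.9 cos 42.5° = 58.91 m/s, v_y0 = 79.9 sin 42.5° = 53.98 m/s.
Time to reach x = 176 m: t = x / v_x = 176 / 58.91 = 2.988 s.
y = v_y0 t − ½ g t² = 53.98×2.988 − 5.000×2.988² = 117 m.

117 m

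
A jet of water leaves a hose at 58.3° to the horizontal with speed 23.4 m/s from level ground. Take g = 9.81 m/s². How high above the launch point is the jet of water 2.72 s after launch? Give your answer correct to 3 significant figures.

17.9 m

v_y0 = 23.4 sin 58.3° = 19.91 m/s.
y(t) = v_y0 t − ½ g t² = 19.91×2.72 − 4.905×2.72² = 17.9 m.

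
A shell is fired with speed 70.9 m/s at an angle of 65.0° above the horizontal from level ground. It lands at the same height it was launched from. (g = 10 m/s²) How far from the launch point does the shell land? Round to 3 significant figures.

385 m

Components: v_x = 70.9 cos 65.0° = 29.96 m/s, v_y = 70.9 sin 65.0° = 64.26 m/s.
Time of flight (same landing height): t = 2 v_y / g = 2 × 64.26 / 10 = 12.85 s.
Range: R = v_x · t = 29.96 × 12.85 = 385 m.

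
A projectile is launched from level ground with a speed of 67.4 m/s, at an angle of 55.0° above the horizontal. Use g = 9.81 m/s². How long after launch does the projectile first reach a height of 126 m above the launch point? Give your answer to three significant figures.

v_y0 = 67.4 sin 55.0° = 55.21 m/s.
Set y = v_y0 t − ½ g t² = 126: 4.905 t² − 55.21 t + 126 = 0.
t = [55.21 ± √(3048 − 2472)] / 9.81 = (55.21 ± 24.00) / 9.81, giving t = 3.18 s or t = 8.07 s.
The projectile is on the way up at the first time, so t = 3.18 s.

3.18 s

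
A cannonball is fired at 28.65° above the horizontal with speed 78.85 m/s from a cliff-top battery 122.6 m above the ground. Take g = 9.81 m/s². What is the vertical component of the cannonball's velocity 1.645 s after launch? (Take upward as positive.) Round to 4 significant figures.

21.67 m/s

Initial vertical component: v_y0 = 78.85 sin 28.65° = 37.805 m/s.
v_y(t) = v_y0 − g t = 37.805 − 9.81 × 1.645 = 21.67 m/s.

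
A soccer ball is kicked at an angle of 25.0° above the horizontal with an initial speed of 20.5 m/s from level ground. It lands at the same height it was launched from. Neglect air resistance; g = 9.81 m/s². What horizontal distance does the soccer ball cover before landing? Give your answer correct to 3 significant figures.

Components: v_x = 20.5 cos 25.0° = 18.58 m/s, v_y = 20.5 sin 25.0° = 8.664 m/s.
Time of flight (same landing height): t = 2 v_y / g = 2 × 8.664 / 9.81 = 1.766 s.
Range: R = v_x · t = 18.58 × 1.766 = 32.8 m.

32.8 m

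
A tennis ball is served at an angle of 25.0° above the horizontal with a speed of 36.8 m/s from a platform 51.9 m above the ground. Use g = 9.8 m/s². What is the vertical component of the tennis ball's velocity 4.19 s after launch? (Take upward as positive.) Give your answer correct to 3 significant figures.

Initial vertical component: v_y0 = 36.8 sin 25.0° = 15.55 m/s.
v_y(t) = v_y0 − g t = 15.55 − 9.8 × 4.19 = -25.5 m/s.

-25.5 m/s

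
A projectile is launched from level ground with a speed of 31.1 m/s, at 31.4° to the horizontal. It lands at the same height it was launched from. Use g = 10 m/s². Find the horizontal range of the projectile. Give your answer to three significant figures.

86.0 m

Components: v_x = 31.1 cos 31.4° = 26.55 m/s, v_y = 31.1 sin 31.4° = 16.20 m/s.
Time of flight (same landing height): t = 2 v_y / g = 2 × 16.20 / 10 = 3.240 s.
Range: R = v_x · t = 26.55 × 3.240 = 86.0 m.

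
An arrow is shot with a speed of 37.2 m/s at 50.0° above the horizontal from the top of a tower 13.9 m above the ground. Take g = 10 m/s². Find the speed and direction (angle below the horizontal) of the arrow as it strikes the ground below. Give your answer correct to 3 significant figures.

40.8 m/s at 54.1° below the horizontal

v_x = 37.2 cos 50.0° = 23.91 m/s (constant).
|v_y| at impact = √((28.50)² + 2×10×13.9) = 33.02 m/s.
Speed = √(23.91² + 33.02²) = 40.8 m/s; angle = arctan(33.02/23.91) = 54.1° below horizontal.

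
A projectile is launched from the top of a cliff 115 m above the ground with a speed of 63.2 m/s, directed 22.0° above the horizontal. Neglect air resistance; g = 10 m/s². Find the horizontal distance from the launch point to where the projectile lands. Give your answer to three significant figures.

Components: v_x = 63.2 cos 22.0° = 58.60 m/s, v_y = 63.2 sin 22.0° = 23.68 m/s.
Vertical: 0 = 115 + 23.68 t − ½(10) t² ⇒ 5.000 t² − 23.68 t − 115 = 0.
t = [23.68 + √(560.7 + 2300)] / 10.00 = 7.717 s.
Horizontal: R = v_x · t = 58.60 × 7.717 = 452 m.

452 m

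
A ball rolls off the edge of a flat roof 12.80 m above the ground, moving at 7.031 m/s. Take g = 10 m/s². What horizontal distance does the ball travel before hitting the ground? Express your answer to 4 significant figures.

11.25 m

Initial vertical velocity is zero, so the fall time comes from h = ½ g t²: t = √(2 × 12.80 / 10) = 1.6000 s.
Horizontal motion is uniform at 7.031 m/s, so x = 7.031 × 1.6000 = 11.25 m.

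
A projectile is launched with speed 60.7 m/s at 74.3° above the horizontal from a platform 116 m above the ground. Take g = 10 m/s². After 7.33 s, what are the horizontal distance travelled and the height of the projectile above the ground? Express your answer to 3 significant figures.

x = 120 m, y = 276 m

v_x = 60.7 cos 74.3° = 16.43 m/s; v_y0 = 60.7 sin 74.3° = 58.44 m/s.
x = v_x t = 16.43 × 7.33 = 120 m.
y = 116 + v_y0 t − ½ g t² = 276 m.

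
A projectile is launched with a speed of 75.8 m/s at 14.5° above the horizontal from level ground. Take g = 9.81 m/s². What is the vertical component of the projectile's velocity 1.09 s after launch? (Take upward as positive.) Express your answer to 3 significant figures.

Initial vertical component: v_y0 = 75.8 sin 14.5° = 18.98 m/s.
v_y(t) = v_y0 − g t = 18.98 − 9.81 × 1.09 = 8.29 m/s.

8.29 m/s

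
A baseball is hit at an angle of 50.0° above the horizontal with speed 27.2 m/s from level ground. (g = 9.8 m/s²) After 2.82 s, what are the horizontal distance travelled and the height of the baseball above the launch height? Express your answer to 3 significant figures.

v_x = 27.2 cos 50.0° = 17.48 m/s; v_y0 = 27.2 sin 50.0° = 20.84 m/s.
x = v_x t = 17.48 × 2.82 = 49.3 m.
y = v_y0 t − ½ g t² = 20.84×2.82 − 4.900×2.82² = 19.8 m.

x = 49.3 m, y = 19.8 m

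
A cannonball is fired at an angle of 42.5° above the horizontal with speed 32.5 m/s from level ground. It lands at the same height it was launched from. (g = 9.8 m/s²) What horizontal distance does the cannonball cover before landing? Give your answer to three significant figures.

For level ground, R = v₀² sin(2θ) / g.
sin(2 × 42.5°) = sin 85.00° = 0.9962.
R = (32.5)² × 0.9962 / 9.8 = 107 m.

107 m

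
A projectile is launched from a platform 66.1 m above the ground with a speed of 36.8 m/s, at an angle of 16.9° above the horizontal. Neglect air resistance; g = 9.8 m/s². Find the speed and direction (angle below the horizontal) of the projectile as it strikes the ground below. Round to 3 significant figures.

51.5 m/s at 46.8° below the horizontal

v_x = 36.8 cos 16.9° = 35.21 m/s (constant).
|v_y| at impact = √((10.70)² + 2×9.8×66.1) = 37.55 m/s.
Speed = √(35.21² + 37.55²) = 51.5 m/s; angle = arctan(37.55/35.21) = 46.8° below horizontal.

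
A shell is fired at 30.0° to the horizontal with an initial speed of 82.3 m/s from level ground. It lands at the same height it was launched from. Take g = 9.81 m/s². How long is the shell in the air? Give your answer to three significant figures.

Vertical component: v_y = 82.3 sin 30.0° = 41.15 m/s.
For a projectile landing at launch height, time of flight is t = 2 v_y / g = 2 × 41.15 / 9.81 = 8.39 s.

8.39 s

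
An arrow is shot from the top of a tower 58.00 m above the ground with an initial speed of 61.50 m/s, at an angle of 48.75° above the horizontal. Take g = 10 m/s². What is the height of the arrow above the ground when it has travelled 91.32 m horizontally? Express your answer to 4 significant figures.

v_x = 61.50 cos 48.75° = 40.550 m/s, v_y0 = 61.50 sin 48.75° = 46.238 m/s.
Time to reach x = 91.32 m: t = x / v_x = 91.32 / 40.550 = 2.2520 s.
y = 58.00 + v_y0 t − ½ g t² = 58.00 + 46.238×2.2520 − 5.000×2.2520² = 136.8 m.

136.8 m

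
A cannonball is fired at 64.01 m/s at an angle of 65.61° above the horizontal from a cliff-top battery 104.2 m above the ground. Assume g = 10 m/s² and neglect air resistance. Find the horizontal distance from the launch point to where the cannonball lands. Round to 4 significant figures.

Components: v_x = 64.01 cos 65.61° = 26.433 m/s, v_y = 64.01 sin 65.61° = 58.297 m/s.
Vertical: 0 = 104.2 + 58.297 t − ½(10) t² ⇒ 5.000 t² − 58.297 t − 104.2 = 0.
t = [58.297 + √(3398.5 + 2084.0)] / 10.00 = 13.234 s.
Horizontal: R = v_x · t = 26.433 × 13.234 = 349.8 m.

349.8 m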